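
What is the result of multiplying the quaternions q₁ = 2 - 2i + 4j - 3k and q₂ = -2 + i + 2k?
4 + 14i - 7j + 6k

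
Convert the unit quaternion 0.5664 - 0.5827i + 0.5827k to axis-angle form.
axis = (-√2/2, 0, √2/2), θ = 111°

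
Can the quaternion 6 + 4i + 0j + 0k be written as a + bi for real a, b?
Yes. The quaternion 6 + 4i has j- and k-coefficients y = z = 0, so it lies in the complex subalgebra spanned by 1 and i.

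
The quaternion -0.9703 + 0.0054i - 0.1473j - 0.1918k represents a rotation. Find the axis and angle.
axis = (0.0223, -0.6089, -0.7929), θ = 332°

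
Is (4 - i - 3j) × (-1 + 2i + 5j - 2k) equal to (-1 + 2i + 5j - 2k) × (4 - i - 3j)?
No: pq = 13 + 15i + 21j - 7k ≠ 13 + 3i + 25j - 9k = qp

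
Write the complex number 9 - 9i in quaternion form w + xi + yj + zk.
9 - 9i + 0j + 0k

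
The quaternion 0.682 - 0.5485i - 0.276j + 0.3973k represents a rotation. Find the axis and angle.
axis = (-0.75, -0.3774, 0.5432), θ = 94°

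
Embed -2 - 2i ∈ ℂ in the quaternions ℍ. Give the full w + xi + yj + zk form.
-2 - 2i + 0j + 0k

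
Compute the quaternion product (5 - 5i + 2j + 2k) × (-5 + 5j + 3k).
-41 + 21i + 30j - 20k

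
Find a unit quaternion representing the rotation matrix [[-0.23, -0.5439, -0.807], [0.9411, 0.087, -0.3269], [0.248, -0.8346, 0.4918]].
0.5807 - 0.2186i - 0.4542j + 0.6393k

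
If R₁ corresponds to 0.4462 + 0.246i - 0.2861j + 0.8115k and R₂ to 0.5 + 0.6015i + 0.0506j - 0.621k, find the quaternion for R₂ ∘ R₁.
0.5935 + 0.2548i - 0.7614j - 0.0559k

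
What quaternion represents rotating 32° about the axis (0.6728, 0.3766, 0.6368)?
0.9613 + 0.1854i + 0.1038j + 0.1755k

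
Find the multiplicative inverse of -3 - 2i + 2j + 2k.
-0.1429 + 0.0952i - 0.0952j - 0.0952k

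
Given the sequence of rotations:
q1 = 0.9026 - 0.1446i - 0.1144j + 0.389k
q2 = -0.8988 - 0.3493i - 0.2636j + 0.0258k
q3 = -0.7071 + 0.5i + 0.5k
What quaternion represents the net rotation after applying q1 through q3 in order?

q2 · q1 = -0.902 - 0.2849i - 0.003j - 0.3245k
q3 · q2 · q1 = 0.9425 - 0.248i + 0.0219j - 0.223k
0.9425 - 0.248i + 0.0219j - 0.223k


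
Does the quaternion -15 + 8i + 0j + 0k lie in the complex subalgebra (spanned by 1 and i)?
Yes. The quaternion -15 + 8i has j- and k-coefficients y = z = 0, so it lies in the complex subalgebra spanned by 1 and i.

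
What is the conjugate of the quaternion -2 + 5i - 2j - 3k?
-2 - 5i + 2j + 3k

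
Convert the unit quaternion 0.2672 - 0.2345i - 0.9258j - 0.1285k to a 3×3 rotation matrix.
[[-0.7472, 0.5029, -0.4345], [0.3655, 0.857, 0.3632], [0.555, 0.1126, -0.8242]]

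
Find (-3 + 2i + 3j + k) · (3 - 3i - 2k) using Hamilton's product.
-1 + 9i + 10j + 18k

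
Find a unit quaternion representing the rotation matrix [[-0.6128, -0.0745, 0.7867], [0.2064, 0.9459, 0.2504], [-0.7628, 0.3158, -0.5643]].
0.4384 + 0.0373i + 0.8836j + 0.1602k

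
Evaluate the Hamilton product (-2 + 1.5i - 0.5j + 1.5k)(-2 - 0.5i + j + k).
3.75 - 4i - 3.25j - 3.75k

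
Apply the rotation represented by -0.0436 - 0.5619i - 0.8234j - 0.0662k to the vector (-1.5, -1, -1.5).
(-0.592, -1.846, 1.319)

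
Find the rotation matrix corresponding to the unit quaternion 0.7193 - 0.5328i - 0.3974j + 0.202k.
[[0.6025, 0.1329, -0.787], [0.7141, 0.3506, 0.6059], [0.3564, -0.927, 0.1164]]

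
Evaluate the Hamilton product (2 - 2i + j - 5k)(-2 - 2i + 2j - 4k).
-30 + 6i + 4j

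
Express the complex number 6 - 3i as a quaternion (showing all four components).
6 - 3i + 0j + 0k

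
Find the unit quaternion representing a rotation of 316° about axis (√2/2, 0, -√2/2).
-0.9272 + 0.2649i - 0.2649k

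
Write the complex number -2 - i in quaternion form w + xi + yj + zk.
-2 - i + 0j + 0k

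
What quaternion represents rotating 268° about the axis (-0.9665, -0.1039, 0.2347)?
-0.6947 - 0.6952i - 0.0747j + 0.1688k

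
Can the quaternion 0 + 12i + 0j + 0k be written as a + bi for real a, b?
Yes. The quaternion 12i has j- and k-coefficients y = z = 0, so it lies in the complex subalgebra spanned by 1 and i.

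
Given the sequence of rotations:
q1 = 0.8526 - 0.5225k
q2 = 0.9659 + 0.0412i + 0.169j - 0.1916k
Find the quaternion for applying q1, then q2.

q2 · q1 = 0.7234 - 0.0532i + 0.1656j - 0.668k
0.7234 - 0.0532i + 0.1656j - 0.668k


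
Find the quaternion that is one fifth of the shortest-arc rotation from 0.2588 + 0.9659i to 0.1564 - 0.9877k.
0.2908 + 0.9092i - 0.2978k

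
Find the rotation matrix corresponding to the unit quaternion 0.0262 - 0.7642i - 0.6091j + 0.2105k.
[[0.1694, 0.9199, -0.3536], [0.942, -0.2566, -0.2164], [-0.2898, -0.2965, -0.91]]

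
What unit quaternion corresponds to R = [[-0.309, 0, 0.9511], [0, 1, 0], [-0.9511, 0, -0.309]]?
0.5878 + 0.809j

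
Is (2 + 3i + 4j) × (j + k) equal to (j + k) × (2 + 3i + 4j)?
No: pq = -4 + 4i - j + 5k ≠ -4 - 4i + 5j - k = qp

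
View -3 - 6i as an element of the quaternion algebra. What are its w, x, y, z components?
-3 - 6i + 0j + 0k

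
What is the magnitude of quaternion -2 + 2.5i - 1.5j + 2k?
4.062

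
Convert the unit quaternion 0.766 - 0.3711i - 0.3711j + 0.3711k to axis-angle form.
axis = (-√3/3, -√3/3, √3/3), θ = 80°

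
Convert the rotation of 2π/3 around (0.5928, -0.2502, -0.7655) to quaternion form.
0.5 + 0.5134i - 0.2167j - 0.6629k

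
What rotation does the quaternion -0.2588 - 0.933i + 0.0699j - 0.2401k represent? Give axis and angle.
axis = (-0.9659, 0.0724, -0.2486), θ = 7π/6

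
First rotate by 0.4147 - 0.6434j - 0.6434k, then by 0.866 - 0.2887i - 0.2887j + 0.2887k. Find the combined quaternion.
0.3591 + 0.2518i - 0.8627j - 0.2517k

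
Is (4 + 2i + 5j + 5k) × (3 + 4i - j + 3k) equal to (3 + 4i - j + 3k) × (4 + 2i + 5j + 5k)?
No: pq = -6 + 42i + 25j + 5k ≠ -6 + 2i - 3j + 49k = qp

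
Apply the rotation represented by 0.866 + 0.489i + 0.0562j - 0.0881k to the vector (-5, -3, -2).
(-5.536, 0.683, -2.625)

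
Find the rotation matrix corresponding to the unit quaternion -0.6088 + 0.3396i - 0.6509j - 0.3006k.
[[-0.0281, -0.8081, 0.5884], [-0.0761, 0.5886, 0.8048], [-0.9967, -0.0222, -0.078]]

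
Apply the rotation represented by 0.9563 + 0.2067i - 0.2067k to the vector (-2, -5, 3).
(-4.062, -4.541, 0.938)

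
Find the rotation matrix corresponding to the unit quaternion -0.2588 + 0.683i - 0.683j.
[[0.067, -0.933, 0.3535], [-0.933, 0.067, 0.3535], [-0.3535, -0.3535, -0.866]]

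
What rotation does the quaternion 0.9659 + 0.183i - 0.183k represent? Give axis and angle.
axis = (√2/2, 0, -√2/2), θ = π/6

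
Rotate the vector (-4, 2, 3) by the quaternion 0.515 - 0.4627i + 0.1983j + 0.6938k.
(-2.944, -0.651, 4.462)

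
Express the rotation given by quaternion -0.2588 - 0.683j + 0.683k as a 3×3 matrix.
[[-0.866, 0.3535, 0.3535], [-0.3535, 0.067, -0.933], [-0.3535, -0.933, 0.067]]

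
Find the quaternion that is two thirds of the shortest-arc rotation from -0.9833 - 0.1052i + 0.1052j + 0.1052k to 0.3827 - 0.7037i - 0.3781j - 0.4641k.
-0.6981 + 0.494i + 0.3322j + 0.3978k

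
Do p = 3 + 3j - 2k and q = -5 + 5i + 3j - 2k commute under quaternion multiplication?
No: pq = -28 + 15i - 16j - 11k ≠ -28 + 15i + 4j + 19k = qp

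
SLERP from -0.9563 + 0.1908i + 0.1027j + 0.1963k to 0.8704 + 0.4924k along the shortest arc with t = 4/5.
-0.9299 + 0.0418i + 0.0225j - 0.3647k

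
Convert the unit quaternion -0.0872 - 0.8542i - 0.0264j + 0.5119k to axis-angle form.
axis = (-0.8575, -0.0265, 0.5139), θ = 190°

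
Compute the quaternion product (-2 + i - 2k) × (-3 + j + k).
8 - i - 3j + 5k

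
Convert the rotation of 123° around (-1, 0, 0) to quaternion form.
0.4772 - 0.8788i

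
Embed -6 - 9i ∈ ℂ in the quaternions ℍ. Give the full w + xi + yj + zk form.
-6 - 9i + 0j + 0k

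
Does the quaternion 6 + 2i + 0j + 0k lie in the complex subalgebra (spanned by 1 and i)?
Yes. The quaternion 6 + 2i has j- and k-coefficients y = z = 0, so it lies in the complex subalgebra spanned by 1 and i.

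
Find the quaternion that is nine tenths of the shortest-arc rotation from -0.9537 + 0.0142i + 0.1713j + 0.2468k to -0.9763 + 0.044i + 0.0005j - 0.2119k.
-0.985 + 0.0414i + 0.0183j - 0.1665k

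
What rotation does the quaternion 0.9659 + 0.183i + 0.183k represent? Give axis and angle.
axis = (√2/2, 0, √2/2), θ = π/6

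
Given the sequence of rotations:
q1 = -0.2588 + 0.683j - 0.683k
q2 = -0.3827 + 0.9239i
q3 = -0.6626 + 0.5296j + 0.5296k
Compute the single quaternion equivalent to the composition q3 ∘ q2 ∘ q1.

q2 · q1 = 0.099 - 0.2391i + 0.3696j + 0.8924k
q3 · q2 · q1 = -0.734 + 0.4353i - 0.3191j - 0.4122k
-0.734 + 0.4353i - 0.3191j - 0.4122k


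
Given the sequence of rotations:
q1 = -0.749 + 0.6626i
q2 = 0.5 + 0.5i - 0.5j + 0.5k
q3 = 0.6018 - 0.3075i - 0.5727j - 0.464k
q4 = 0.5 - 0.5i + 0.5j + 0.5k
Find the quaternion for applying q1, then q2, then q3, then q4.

q2 · q1 = -0.7058 - 0.0432i + 0.7058j - 0.0432k
q3 · q2 · q1 = -0.0539 + 0.5433i + 0.8357j + 0.0597k
q4 · q3 · q2 · q1 = -0.203 - 0.0894i + 0.6924j - 0.6866k
-0.203 - 0.0894i + 0.6924j - 0.6866k


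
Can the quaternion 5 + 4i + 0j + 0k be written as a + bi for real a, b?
Yes. The quaternion 5 + 4i has j- and k-coefficients y = z = 0, so it lies in the complex subalgebra spanned by 1 and i.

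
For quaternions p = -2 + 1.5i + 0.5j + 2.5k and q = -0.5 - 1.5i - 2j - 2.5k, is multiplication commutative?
No: pq = 10.5 + 6i + 3.75j + 1.5k ≠ 10.5 - 1.5i + 3.75j + 6k = qp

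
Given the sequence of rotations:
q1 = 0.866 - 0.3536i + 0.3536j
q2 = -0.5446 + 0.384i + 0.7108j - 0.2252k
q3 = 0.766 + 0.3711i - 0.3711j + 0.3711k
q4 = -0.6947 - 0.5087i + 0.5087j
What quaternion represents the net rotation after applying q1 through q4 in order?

q2 · q1 = -0.5872 + 0.6047i + 0.5026j + 0.1921k
q3 · q2 · q1 = -0.559 - 0.0125i + 0.756j + 0.3402k
q4 · q3 · q2 · q1 = -0.0026 + 0.4661i - 0.6365j - 0.6146k
-0.0026 + 0.4661i - 0.6365j - 0.6146k


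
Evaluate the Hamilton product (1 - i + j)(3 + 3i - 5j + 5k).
11 + 5i + 3j + 7k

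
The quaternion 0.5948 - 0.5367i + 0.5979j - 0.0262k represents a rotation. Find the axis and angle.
axis = (-0.6676, 0.7438, -0.0326), θ = 107°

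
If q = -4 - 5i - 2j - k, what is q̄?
-4 + 5i + 2j + k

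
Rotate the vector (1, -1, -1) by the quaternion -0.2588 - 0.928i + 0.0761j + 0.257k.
(1.381, 1.021, -0.223)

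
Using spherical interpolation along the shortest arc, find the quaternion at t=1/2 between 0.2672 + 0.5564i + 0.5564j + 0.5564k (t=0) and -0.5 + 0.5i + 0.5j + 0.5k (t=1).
-0.1262 + 0.5727i + 0.5727j + 0.5727k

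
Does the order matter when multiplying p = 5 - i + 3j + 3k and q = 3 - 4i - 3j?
Yes: pq = 20 - 14i - 18j + 24k ≠ 20 - 32i + 6j - 6k = qp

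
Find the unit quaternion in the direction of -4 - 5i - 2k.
-0.5963 - 0.7454i - 0.2981k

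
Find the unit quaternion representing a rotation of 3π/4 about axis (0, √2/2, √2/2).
0.3827 + 0.6533j + 0.6533k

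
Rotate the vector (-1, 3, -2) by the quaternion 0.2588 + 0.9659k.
(-0.634, -3.098, -2)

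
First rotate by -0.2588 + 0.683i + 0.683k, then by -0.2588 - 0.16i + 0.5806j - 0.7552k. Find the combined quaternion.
0.6921 + 0.2612i - 0.5568j - 0.3779k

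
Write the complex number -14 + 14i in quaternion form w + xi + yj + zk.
-14 + 14i + 0j + 0k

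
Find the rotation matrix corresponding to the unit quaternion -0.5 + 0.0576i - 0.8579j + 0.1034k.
[[-0.4934, 0.0046, 0.8698], [-0.2022, 0.972, -0.1198], [-0.846, -0.235, -0.4786]]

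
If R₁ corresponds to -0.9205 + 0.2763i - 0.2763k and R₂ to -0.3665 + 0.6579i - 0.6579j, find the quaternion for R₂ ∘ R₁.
0.1556 - 0.5251i + 0.7874j + 0.283k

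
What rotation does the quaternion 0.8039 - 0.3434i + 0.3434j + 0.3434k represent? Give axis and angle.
axis = (-√3/3, √3/3, √3/3), θ = 73°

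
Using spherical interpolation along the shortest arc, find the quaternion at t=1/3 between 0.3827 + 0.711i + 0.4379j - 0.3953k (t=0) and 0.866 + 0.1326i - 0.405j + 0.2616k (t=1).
0.715 + 0.6459i + 0.1728j - 0.2041k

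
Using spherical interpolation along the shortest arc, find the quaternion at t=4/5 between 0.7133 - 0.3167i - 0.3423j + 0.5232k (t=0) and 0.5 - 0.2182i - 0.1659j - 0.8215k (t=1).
0.6828 - 0.2996i - 0.2582j - 0.6143k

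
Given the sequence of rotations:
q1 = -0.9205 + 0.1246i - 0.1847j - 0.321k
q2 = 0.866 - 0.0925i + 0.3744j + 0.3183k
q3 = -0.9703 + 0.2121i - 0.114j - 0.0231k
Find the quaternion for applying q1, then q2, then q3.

q2 · q1 = -0.6143 + 0.1317i - 0.4946j - 0.6005k
q3 · q2 · q1 = 0.4979 - 0.201i + 0.6743j + 0.507k
0.4979 - 0.201i + 0.6743j + 0.507k


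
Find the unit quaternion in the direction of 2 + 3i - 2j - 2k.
0.4364 + 0.6547i - 0.4364j - 0.4364k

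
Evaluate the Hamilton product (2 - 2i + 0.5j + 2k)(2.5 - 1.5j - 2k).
9.75 - 3i - 5.75j + 4k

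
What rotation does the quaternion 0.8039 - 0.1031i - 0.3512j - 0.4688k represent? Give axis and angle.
axis = (-0.1733, -0.5905, -0.7882), θ = 73°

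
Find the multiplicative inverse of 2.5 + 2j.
0.2439 - 0.1951j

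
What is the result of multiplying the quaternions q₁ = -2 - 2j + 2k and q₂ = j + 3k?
-4 - 8i - 2j - 6k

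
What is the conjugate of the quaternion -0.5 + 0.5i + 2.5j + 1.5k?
-0.5 - 0.5i - 2.5j - 1.5k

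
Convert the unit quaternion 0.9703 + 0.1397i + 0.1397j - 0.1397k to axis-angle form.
axis = (√3/3, √3/3, -√3/3), θ = 28°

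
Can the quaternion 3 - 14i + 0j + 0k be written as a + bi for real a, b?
Yes. The quaternion 3 - 14i has j- and k-coefficients y = z = 0, so it lies in the complex subalgebra spanned by 1 and i.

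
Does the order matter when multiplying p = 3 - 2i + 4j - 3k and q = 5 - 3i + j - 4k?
Yes: pq = -7 - 32i + 24j - 17k ≠ -7 - 6i + 22j - 37k = qp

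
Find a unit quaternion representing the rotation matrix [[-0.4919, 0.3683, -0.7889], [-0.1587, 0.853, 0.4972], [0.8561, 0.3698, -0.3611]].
-0.5 + 0.0637i + 0.8225j + 0.2635k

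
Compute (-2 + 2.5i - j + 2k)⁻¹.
-0.1311 - 0.1639i + 0.0656j - 0.1311k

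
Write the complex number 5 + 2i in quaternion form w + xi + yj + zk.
5 + 2i + 0j + 0k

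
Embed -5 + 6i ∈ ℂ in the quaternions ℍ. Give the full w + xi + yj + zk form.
-5 + 6i + 0j + 0k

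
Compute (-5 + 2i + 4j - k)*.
-5 - 2i - 4j + k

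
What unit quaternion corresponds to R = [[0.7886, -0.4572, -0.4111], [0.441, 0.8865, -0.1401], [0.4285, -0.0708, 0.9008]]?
0.9455 + 0.0183i - 0.222j + 0.2375k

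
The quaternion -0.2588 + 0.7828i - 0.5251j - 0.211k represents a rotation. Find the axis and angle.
axis = (0.8104, -0.5436, -0.2184), θ = 7π/6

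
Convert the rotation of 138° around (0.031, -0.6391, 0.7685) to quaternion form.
0.3584 + 0.0289i - 0.5967j + 0.7175k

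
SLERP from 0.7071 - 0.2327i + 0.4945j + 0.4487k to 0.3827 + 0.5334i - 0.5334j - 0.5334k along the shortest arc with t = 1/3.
0.3848 - 0.4028i + 0.6046j + 0.5693k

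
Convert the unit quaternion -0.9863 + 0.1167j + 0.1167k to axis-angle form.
axis = (0, √2/2, √2/2), θ = 341°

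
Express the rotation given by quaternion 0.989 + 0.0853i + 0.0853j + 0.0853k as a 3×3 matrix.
[[0.9709, -0.1542, 0.1833], [0.1833, 0.9709, -0.1542], [-0.1542, 0.1833, 0.9709]]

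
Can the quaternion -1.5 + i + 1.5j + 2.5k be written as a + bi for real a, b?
No. The quaternion -1.5 + i + 1.5j + 2.5k has j-coefficient y = 1.5 and k-coefficient z = 2.5, not both zero, so it does not lie in the complex subalgebra spanned by 1 and i.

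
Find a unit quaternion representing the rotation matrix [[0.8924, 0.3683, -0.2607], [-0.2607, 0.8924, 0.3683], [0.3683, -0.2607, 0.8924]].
0.9588 - 0.164i - 0.164j - 0.164k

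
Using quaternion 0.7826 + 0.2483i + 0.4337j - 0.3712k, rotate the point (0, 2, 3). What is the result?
(3.076, -0.93, 1.635)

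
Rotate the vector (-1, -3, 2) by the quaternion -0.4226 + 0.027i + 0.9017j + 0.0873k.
(-1.241, -2.564, -2.426)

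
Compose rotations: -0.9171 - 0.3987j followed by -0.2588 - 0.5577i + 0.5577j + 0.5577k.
0.4597 + 0.7338i - 0.4083j - 0.2891k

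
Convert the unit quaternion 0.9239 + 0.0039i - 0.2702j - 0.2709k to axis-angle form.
axis = (0.0102, -0.7062, -0.708), θ = π/4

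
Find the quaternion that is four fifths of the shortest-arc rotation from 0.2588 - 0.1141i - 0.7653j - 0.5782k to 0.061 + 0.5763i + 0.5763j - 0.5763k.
0.0172 - 0.56i - 0.7438j + 0.3646k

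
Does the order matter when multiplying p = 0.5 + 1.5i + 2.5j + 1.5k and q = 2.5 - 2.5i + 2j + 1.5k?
Yes: pq = -2.25 + 3.25i + 1.25j + 13.75k ≠ -2.25 + 1.75i + 13.25j - 4.75k = qp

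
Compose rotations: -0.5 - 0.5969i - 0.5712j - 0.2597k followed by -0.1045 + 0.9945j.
0.6203 - 0.1959i - 0.4376j + 0.6208k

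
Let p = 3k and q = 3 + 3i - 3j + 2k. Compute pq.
-6 + 9i + 9j + 9k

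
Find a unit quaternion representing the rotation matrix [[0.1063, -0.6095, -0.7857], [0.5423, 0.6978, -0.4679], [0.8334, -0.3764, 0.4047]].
0.7431 + 0.0308i - 0.5447j + 0.3875k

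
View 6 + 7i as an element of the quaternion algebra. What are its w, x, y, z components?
6 + 7i + 0j + 0k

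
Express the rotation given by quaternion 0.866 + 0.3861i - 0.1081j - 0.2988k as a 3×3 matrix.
[[0.7981, 0.434, -0.418], [-0.601, 0.5233, -0.6041], [-0.0435, 0.7333, 0.6785]]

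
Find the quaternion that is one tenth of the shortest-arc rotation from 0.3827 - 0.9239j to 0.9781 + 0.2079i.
0.4866 + 0.0266i - 0.8732j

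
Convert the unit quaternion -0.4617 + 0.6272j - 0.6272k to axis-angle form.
axis = (0, √2/2, -√2/2), θ = 235°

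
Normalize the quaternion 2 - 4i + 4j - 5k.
0.2561 - 0.5121i + 0.5121j - 0.6402k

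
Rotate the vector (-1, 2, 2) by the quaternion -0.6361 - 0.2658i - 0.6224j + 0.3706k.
(2.844, -0.29, 0.91)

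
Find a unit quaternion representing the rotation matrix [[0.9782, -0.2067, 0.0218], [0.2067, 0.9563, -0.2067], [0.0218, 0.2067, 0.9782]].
0.989 + 0.1045i + 0.1045k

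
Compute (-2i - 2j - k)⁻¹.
0.2222i + 0.2222j + 0.1111k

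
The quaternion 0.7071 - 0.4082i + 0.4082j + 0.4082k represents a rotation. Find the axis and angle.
axis = (-√3/3, √3/3, √3/3), θ = π/2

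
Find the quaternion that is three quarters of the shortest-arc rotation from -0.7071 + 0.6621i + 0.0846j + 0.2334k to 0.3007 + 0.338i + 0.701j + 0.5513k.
0.0203 + 0.5222i + 0.6414j + 0.5616k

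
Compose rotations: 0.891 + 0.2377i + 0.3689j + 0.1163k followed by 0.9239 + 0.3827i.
0.7322 + 0.5606i + 0.2963j + 0.2486k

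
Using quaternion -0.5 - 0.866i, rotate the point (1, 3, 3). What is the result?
(1, -4.098, 1.098)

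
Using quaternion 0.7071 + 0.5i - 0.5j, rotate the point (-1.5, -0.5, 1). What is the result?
(-1.207, -0.207, -1.414)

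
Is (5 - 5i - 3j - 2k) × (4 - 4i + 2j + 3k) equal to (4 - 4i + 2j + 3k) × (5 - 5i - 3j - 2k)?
No: pq = 12 - 45i + 21j - 15k ≠ 12 - 35i - 25j + 29k = qp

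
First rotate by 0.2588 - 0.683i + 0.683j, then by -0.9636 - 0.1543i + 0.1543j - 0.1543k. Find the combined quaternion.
-0.4602 + 0.7236i - 0.5128j - 0.0399k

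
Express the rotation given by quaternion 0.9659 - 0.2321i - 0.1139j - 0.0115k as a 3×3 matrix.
[[0.9738, 0.0751, -0.2147], [0.0307, 0.892, 0.451], [0.2254, -0.4458, 0.8663]]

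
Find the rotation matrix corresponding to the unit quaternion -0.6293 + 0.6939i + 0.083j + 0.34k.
[[0.755, 0.5431, 0.3674], [-0.3127, -0.1942, 0.9298], [0.5763, -0.8169, 0.0232]]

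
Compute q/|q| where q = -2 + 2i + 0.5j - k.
-0.6576 + 0.6576i + 0.1644j - 0.3288k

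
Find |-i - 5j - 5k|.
√51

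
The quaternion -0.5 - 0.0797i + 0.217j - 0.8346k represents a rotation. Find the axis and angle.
axis = (-0.092, 0.2506, -0.9637), θ = 4π/3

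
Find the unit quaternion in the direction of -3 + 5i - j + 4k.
-0.4201 + 0.7001i - 0.14j + 0.5601k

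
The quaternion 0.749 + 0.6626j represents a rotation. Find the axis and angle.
axis = (0, 1, 0), θ = 83°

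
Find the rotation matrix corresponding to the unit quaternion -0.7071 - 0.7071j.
[[0, 0, 1], [0, 1, 0], [-1, 0, 0]]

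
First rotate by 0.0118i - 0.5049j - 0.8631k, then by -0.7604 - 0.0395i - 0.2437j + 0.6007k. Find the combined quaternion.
0.3959 + 0.5047i + 0.3569j + 0.6791k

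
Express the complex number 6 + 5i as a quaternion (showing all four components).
6 + 5i + 0j + 0k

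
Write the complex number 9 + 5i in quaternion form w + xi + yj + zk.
9 + 5i + 0j + 0k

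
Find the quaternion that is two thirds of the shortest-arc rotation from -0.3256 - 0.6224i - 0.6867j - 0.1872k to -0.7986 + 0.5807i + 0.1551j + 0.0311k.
0.4967 - 0.7451i - 0.4316j - 0.1087k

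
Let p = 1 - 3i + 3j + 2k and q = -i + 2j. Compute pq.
-9 - 5i - 3k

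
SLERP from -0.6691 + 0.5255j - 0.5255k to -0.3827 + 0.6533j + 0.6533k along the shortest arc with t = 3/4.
-0.5526 + 0.7378j + 0.3876k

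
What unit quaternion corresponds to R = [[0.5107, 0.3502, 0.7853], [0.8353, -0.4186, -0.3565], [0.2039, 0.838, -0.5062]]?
0.3827 + 0.7803i + 0.3798j + 0.3169k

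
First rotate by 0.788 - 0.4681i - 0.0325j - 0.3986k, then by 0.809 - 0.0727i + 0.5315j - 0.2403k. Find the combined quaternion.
0.525 - 0.6556i + 0.476j - 0.2607k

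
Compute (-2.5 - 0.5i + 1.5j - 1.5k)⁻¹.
-0.2273 + 0.0455i - 0.1364j + 0.1364k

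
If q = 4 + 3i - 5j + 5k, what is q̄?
4 - 3i + 5j - 5k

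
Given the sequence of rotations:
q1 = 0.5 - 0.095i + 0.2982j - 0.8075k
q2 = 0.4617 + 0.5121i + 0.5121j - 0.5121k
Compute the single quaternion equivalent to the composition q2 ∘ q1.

q2 · q1 = -0.2867 - 0.0486i + 0.8559j - 0.4275k
-0.2867 - 0.0486i + 0.8559j - 0.4275k


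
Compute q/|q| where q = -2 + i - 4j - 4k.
-0.3288 + 0.1644i - 0.6576j - 0.6576k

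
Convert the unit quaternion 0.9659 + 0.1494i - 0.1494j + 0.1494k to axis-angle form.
axis = (√3/3, -√3/3, √3/3), θ = π/6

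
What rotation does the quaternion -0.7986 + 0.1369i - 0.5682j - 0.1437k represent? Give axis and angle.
axis = (0.2275, -0.9441, -0.2388), θ = 286°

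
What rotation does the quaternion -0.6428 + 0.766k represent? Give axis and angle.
axis = (0, 0, 1), θ = 260°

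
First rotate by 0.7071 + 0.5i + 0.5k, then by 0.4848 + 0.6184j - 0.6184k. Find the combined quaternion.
0.652 + 0.5516i + 0.1281j - 0.5041k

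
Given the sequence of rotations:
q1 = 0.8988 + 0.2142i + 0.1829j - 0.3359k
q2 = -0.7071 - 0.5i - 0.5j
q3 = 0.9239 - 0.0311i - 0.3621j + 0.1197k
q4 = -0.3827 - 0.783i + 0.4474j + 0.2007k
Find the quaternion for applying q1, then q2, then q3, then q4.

q2 · q1 = -0.437 - 0.4329i - 0.7467j + 0.2532k
q3 · q2 · q1 = -0.7179 - 0.3887i - 0.5756j + 0.0481k
q4 · q3 · q2 · q1 = 0.2183 + 0.8479i - 0.1413j + 0.4621k
0.2183 + 0.8479i - 0.1413j + 0.4621k


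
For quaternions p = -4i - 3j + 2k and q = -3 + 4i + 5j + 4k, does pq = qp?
No: pq = 23 - 10i + 33j - 14k ≠ 23 + 34i - 15j + 2k = qp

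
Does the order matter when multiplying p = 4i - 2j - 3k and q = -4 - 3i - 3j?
Yes: pq = 6 - 25i + 17j - 6k ≠ 6 - 7i - j + 30k = qp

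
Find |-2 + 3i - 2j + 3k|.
√26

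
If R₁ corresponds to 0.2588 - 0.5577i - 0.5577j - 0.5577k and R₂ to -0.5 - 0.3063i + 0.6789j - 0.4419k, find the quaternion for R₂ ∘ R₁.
-0.168 - 0.4255i + 0.5302j + 0.7139k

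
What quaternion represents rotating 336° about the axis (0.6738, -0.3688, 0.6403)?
-0.9781 + 0.1401i - 0.0767j + 0.1331k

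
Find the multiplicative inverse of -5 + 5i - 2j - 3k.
-0.0794 - 0.0794i + 0.0317j + 0.0476k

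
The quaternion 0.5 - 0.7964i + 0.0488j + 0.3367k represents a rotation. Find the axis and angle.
axis = (-0.9196, 0.0563, 0.3888), θ = 2π/3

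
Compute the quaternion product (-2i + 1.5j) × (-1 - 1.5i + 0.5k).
-3 + 2.75i - 0.5j + 2.25k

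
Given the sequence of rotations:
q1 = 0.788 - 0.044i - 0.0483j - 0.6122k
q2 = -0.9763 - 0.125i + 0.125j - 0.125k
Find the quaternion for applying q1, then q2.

q2 · q1 = -0.8453 - 0.1381i + 0.0746j + 0.5107k
-0.8453 - 0.1381i + 0.0746j + 0.5107k


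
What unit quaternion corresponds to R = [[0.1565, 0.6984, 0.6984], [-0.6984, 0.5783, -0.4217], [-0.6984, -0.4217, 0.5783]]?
0.7604 + 0.4592j - 0.4592k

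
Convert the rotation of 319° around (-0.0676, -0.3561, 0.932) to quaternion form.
-0.9367 - 0.0237i - 0.1247j + 0.3264k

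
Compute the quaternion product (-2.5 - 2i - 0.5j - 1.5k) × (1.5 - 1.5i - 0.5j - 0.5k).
-7.75 + 0.25i + 1.75j - 0.75k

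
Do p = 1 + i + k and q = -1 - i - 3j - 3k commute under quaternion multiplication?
No: pq = 3 + i - j - 7k ≠ 3 - 5i - 5j - k = qp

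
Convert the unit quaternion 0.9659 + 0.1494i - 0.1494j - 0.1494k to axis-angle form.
axis = (√3/3, -√3/3, -√3/3), θ = π/6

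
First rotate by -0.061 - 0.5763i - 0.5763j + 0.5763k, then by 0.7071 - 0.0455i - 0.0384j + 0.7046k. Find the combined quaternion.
-0.4975 - 0.0208i - 0.785j + 0.3686k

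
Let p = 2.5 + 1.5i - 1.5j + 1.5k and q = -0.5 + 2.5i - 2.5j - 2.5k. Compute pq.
-5 + 13i + 2j - 7k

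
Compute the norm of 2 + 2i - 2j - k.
√13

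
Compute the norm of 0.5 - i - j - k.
1.803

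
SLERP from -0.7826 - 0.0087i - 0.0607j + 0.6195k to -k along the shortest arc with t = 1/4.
-0.6246 - 0.0069i - 0.0484j + 0.7794k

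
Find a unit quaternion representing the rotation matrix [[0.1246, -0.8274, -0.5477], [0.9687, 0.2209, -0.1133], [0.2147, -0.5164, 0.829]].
0.7373 - 0.1367i - 0.2585j + 0.609k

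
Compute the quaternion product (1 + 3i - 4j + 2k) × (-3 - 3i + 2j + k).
12 - 20i + 5j - 11k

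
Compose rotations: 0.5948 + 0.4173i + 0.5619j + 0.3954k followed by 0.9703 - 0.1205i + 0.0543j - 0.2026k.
0.677 + 0.4685i + 0.5406j + 0.1728k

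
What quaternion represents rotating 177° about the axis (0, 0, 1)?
0.0262 + 0.9997k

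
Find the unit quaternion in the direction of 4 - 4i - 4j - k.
0.5714 - 0.5714i - 0.5714j - 0.1429k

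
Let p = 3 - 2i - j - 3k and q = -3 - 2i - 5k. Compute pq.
-28 + 5i - j - 8k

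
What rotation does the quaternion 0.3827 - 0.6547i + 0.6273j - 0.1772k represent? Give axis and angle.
axis = (-0.7086, 0.679, -0.1918), θ = 3π/4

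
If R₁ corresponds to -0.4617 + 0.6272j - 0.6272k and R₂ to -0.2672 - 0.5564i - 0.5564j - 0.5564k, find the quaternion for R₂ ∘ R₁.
0.1234 + 0.9548i - 0.2597j + 0.0755k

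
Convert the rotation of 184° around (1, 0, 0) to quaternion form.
-0.0349 + 0.9994i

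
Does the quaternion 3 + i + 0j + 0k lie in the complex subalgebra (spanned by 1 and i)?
Yes. The quaternion 3 + i has j- and k-coefficients y = z = 0, so it lies in the complex subalgebra spanned by 1 and i.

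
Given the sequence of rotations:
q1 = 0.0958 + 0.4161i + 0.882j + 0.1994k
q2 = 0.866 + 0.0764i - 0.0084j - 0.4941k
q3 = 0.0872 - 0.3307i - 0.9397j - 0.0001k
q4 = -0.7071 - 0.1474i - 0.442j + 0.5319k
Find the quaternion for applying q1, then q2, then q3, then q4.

q2 · q1 = 0.1571 + 0.8018i + 0.5422j + 0.1962k
q3 · q2 · q1 = 0.7884 - 0.1664i - 0.0355j + 0.5912k
q4 · q3 · q2 · q1 = -0.9122 - 0.241i - 0.3247j - 0.067k
-0.9122 - 0.241i - 0.3247j - 0.067k


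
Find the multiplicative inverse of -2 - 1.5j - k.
-0.2759 + 0.2069j + 0.1379k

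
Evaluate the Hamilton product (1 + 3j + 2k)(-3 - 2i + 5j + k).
-20 - 9i - 8j + k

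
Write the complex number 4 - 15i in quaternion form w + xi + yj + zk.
4 - 15i + 0j + 0k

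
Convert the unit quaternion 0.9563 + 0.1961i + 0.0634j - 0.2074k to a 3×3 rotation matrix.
[[0.9059, 0.4215, 0.0399], [-0.3718, 0.8371, -0.4014], [-0.2026, 0.3488, 0.9151]]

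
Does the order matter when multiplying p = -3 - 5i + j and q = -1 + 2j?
Yes: pq = 1 + 5i - 7j - 10k ≠ 1 + 5i - 7j + 10k = qp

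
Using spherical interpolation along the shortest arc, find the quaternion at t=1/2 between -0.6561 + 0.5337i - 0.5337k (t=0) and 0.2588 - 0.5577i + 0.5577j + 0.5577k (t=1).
-0.4869 + 0.5809i - 0.2968j - 0.5809k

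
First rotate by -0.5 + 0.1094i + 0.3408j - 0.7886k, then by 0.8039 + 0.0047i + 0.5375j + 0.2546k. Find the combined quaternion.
-0.3849 - 0.425i + 0.0368j - 0.8185k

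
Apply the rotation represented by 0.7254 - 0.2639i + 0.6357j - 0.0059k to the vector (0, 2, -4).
(-4.355, 0.22, -0.991)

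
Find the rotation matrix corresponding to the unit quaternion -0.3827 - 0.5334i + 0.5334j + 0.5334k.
[[-0.1381, -0.1608, -0.9773], [-0.9773, -0.1381, 0.1608], [-0.1608, 0.9773, -0.1381]]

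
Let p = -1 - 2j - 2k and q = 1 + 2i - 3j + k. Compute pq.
-5 - 10i - 3j + k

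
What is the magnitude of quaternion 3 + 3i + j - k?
√20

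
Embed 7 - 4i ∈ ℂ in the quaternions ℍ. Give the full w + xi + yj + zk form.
7 - 4i + 0j + 0k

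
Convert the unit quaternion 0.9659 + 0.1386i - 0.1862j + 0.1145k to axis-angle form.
axis = (0.5355, -0.7194, 0.4424), θ = π/6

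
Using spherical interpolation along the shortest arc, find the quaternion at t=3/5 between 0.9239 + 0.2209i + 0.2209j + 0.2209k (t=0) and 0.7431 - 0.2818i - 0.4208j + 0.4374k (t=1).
0.9015 - 0.0855i - 0.1766j + 0.3857k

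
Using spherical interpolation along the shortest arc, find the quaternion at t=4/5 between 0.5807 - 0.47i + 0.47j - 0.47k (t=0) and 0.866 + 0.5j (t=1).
0.8438 - 0.1028i + 0.5166j - 0.1028k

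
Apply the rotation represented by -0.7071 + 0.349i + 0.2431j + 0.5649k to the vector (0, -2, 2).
(-1.836, 1.3, 1.714)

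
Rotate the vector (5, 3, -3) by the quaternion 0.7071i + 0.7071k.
(-3, -3, 5)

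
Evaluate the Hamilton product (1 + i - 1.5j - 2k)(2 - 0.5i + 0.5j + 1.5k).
6.25 + 0.25i - 3j - 2.75k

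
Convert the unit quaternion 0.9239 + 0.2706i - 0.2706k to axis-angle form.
axis = (√2/2, 0, -√2/2), θ = π/4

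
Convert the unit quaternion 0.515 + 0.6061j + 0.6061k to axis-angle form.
axis = (0, √2/2, √2/2), θ = 118°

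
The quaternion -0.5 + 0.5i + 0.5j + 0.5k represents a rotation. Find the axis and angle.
axis = (√3/3, √3/3, √3/3), θ = 4π/3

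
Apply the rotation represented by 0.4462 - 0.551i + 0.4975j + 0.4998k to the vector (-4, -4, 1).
(3.849, 1.825, 3.854)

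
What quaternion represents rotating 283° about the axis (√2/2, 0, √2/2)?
-0.7826 + 0.4402i + 0.4402k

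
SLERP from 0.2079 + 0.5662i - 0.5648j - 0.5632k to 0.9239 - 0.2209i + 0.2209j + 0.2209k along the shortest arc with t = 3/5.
-0.5836 + 0.4696i - 0.4689j - 0.468k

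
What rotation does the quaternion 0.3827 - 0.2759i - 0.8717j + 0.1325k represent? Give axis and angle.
axis = (-0.2986, -0.9435, 0.1434), θ = 3π/4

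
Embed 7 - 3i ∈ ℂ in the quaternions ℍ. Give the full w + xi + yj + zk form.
7 - 3i + 0j + 0k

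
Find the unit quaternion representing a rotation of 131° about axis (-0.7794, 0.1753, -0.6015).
0.4147 - 0.7092i + 0.1595j - 0.5473k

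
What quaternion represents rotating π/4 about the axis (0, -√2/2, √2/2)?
0.9239 - 0.2706j + 0.2706k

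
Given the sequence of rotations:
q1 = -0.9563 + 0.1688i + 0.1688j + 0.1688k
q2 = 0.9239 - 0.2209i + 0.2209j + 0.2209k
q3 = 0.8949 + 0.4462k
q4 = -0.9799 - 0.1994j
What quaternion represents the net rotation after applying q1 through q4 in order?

q2 · q1 = -0.9208 + 0.3672i + 0.0193j - 0.1299k
q3 · q2 · q1 = -0.7661 + 0.32i + 0.1811j - 0.5271k
q4 · q3 · q2 · q1 = 0.7868 - 0.2085i - 0.0247j + 0.5803k
0.7868 - 0.2085i - 0.0247j + 0.5803k


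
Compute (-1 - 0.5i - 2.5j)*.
-1 + 0.5i + 2.5j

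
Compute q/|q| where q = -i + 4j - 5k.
-0.1543i + 0.6172j - 0.7715k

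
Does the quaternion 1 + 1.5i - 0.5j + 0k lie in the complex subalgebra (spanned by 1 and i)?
No. The quaternion 1 + 1.5i - 0.5j has j-coefficient y = -0.5 and k-coefficient z = 0, not both zero, so it does not lie in the complex subalgebra spanned by 1 and i.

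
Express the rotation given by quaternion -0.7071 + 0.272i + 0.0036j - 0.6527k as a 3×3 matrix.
[[0.1479, -0.9211, -0.3602], [0.925, 0, 0.38], [-0.35, -0.3894, 0.852]]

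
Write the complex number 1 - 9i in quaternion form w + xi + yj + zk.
1 - 9i + 0j + 0k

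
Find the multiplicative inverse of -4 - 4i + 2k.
-0.1111 + 0.1111i - 0.0556k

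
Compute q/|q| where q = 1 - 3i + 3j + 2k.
0.2085 - 0.6255i + 0.6255j + 0.417k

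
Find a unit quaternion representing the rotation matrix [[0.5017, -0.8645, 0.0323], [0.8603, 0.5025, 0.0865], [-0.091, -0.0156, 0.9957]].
0.866 - 0.0295i + 0.0356j + 0.4979k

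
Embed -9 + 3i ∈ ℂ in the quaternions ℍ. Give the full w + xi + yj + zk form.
-9 + 3i + 0j + 0k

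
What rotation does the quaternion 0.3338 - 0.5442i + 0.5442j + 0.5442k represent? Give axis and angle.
axis = (-√3/3, √3/3, √3/3), θ = 141°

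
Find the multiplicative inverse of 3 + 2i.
0.2308 - 0.1538i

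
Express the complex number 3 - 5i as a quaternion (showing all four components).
3 - 5i + 0j + 0k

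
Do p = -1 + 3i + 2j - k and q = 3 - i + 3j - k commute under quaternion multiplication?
No: pq = -7 + 11i + 7j + 9k ≠ -7 + 9i - j - 13k = qp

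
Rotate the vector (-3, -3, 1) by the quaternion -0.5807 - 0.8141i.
(-3, 0.031, -3.162)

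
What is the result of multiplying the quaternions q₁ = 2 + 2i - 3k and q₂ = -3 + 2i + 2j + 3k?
-1 + 4i - 8j + 19k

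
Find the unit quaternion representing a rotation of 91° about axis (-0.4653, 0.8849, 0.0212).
0.7009 - 0.3319i + 0.6312j + 0.0151k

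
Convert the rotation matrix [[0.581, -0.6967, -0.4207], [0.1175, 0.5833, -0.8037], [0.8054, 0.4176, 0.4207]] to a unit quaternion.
0.8039 + 0.3798i - 0.3813j + 0.2532k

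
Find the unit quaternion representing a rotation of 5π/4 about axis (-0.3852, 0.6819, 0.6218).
-0.3827 - 0.3559i + 0.63j + 0.5745k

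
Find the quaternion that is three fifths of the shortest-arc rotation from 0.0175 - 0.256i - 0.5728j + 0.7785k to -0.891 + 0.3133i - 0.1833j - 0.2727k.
0.6745 - 0.3698i - 0.1672j + 0.6168k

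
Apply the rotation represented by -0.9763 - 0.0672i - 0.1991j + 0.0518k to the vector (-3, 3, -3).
(-3.508, 3.635, -1.216)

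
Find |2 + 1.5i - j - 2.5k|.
3.674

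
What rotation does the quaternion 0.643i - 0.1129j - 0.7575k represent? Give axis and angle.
axis = (0.643, -0.1129, -0.7575), θ = π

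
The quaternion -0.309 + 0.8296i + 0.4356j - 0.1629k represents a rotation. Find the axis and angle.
axis = (0.8723, 0.458, -0.1713), θ = 216°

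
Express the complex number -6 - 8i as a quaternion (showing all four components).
-6 - 8i + 0j + 0k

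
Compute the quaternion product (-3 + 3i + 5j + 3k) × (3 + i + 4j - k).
-29 - 11i + 9j + 19k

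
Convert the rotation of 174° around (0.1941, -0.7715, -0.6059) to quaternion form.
0.0523 + 0.1938i - 0.7704j - 0.6051k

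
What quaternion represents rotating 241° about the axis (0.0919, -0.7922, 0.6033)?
-0.5075 + 0.0792i - 0.6826j + 0.5198k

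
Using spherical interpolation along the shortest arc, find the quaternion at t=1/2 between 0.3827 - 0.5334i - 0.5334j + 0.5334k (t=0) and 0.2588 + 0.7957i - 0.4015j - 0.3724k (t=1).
0.0765 - 0.8212i - 0.0815j + 0.5596k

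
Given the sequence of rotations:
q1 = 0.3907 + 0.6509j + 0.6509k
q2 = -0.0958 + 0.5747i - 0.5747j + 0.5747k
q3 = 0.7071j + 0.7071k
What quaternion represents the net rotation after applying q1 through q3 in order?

q2 · q1 = -0.0374 - 0.5236i - 0.661j + 0.5363k
q3 · q2 · q1 = 0.0882 + 0.8466i - 0.3967j + 0.3438k
0.0882 + 0.8466i - 0.3967j + 0.3438k


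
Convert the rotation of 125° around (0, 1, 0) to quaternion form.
0.4617 + 0.887j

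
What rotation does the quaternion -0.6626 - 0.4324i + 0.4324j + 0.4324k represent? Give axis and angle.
axis = (-√3/3, √3/3, √3/3), θ = 263°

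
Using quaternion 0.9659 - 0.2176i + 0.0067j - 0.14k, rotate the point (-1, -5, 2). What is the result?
(-2.151, -3.22, 3.874)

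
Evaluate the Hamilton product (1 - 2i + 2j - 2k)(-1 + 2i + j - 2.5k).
-4 + i - 10j - 6.5k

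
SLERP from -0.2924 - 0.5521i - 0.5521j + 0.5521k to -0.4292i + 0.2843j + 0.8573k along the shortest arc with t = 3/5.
-0.1347 - 0.5413i - 0.0642j + 0.8275k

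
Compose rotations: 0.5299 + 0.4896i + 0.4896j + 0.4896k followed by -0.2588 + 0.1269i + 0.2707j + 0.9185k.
-0.7815 - 0.3766i + 0.4043j + 0.2896k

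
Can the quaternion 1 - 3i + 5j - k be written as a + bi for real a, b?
No. The quaternion 1 - 3i + 5j - k has j-coefficient y = 5 and k-coefficient z = -1, not both zero, so it does not lie in the complex subalgebra spanned by 1 and i.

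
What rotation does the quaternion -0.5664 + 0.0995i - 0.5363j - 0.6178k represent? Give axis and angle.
axis = (0.1207, -0.6507, -0.7496), θ = 249°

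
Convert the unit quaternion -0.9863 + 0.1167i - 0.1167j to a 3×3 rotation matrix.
[[0.9728, -0.0272, 0.2302], [-0.0272, 0.9728, 0.2302], [-0.2302, -0.2302, 0.9455]]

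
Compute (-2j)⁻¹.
0.5j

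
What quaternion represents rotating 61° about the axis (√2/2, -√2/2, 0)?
0.8616 + 0.3589i - 0.3589j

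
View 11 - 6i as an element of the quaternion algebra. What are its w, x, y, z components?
11 - 6i + 0j + 0k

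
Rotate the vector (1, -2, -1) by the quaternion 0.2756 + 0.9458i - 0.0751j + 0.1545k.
(1.145, 2.161, 0.138)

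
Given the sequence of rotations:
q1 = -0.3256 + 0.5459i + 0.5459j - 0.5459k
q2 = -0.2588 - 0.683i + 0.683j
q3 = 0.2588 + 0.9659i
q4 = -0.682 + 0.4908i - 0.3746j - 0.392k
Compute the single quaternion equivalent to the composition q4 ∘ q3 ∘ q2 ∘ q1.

q2 · q1 = 0.0843 - 0.2917i - 0.7365j - 0.6044k
q3 · q2 · q1 = 0.3036 + 0.0059i + 0.3932j - 0.8678k
q4 · q3 · q2 · q1 = -0.4028 + 0.6242i + 0.0417j + 0.668k
-0.4028 + 0.6242i + 0.0417j + 0.668k


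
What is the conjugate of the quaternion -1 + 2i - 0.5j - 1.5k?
-1 - 2i + 0.5j + 1.5k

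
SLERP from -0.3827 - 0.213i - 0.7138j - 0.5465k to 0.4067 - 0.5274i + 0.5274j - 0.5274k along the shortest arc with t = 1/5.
-0.469 - 0.0452i - 0.8086j - 0.3524k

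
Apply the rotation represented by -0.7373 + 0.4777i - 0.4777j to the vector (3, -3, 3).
(5.113, -0.887, 0.262)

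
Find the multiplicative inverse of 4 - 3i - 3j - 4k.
0.08 + 0.06i + 0.06j + 0.08k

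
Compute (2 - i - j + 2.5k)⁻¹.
0.1633 + 0.0816i + 0.0816j - 0.2041k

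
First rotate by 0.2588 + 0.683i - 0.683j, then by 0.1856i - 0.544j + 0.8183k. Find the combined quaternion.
-0.4983 + 0.6069i + 0.4181j + 0.4566k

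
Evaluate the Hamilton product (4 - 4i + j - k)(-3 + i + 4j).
-12 + 20i + 12j - 14k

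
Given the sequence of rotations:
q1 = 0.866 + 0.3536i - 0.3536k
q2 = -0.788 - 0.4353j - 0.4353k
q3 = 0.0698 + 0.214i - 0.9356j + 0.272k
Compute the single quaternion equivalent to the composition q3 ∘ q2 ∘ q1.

q2 · q1 = -0.8363 - 0.1247i - 0.5309j + 0.0556k
q3 · q2 · q1 = -0.5435 - 0.0953i + 0.6996j - 0.4539k
-0.5435 - 0.0953i + 0.6996j - 0.4539k
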